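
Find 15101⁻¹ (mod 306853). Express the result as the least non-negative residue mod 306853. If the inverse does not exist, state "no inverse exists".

gcd(306853, 15101) by repeated division:
306853 = 20×15101 + 4833
15101 = 3×4833 + 602
4833 = 8×602 + 17
602 = 35×17 + 7
17 = 2×7 + 3
7 = 2×3 + 1
3 = 3×1 + 0
Since gcd(15101, 306853) = 1, back-substitute to write 1 as a combination:
1 = 7 − 2·3
1 = −2·17 + 5·7
1 = 5·602 − 177·17
1 = −177·4833 + 1421·602
1 = 1421·15101 − 4440·4833
1 = −4440·306853 + 90221·15101
So 15101·90221 ≡ 1 (mod 306853).

90221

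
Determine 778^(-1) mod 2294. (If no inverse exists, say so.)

no inverse exists

Compute gcd(778, 2294):
2294 = 2×778 + 738
778 = 1×738 + 40
738 = 18×40 + 18
40 = 2×18 + 4
18 = 4×4 + 2
4 = 2×2 + 0
The gcd is 2, not 1, hence no inverse exists.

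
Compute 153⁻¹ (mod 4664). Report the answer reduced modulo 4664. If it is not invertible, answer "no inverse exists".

945

Run Euclid on (4664, 153):
4664 = 30*153 + 74
153 = 2*74 + 5
74 = 14*5 + 4
5 = 1*4 + 1
4 = 4*1 + 0
The gcd is 1. Working backward:
1 = 5 − 4
1 = −74 + 15·5
1 = 15·153 − 31·74
1 = −31·4664 + 945·153
So 153·945 ≡ 1 (mod 4664).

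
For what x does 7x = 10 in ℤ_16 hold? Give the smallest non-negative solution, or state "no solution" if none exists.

6

First find gcd(7, 16):
16 = 2*7 + 2
7 = 3*2 + 1
2 = 2*1 + 0
gcd = 1, so a unique solution mod 16 exists.
Back-substitute for the Bézout coefficients:
1 = 7 − 3·2
1 = −3·16 + 7·7
So 7·(7) ≡ 1 (mod 16), giving 7⁻¹ ≡ 7.
x ≡ 7⁻¹·10 ≡ 7·10 ≡ 6 (mod 16).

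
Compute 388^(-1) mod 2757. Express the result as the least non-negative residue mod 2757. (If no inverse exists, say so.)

874

Extended Euclidean algorithm:
2757 = 7*388 + 41
388 = 9*41 + 19
41 = 2*19 + 3
19 = 6*3 + 1
3 = 3*1 + 0
gcd = 1, so the inverse exists. Back-substitute:
1 = 19 − 6·3
1 = −6·41 + 13·19
1 = 13·388 − 123·41
1 = −123·2757 + 874·388
So 388·874 ≡ 1 (mod 2757).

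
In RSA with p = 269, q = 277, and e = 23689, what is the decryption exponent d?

4921

φ(n) = (p−1)(q−1) = 268·276 = 73968.
Need d with 23689·d ≡ 1 (mod 73968). Apply the extended Euclidean algorithm:
73968 = 3·23689 + 2901
23689 = 8·2901 + 481
2901 = 6·481 + 15
481 = 32·15 + 1
15 = 15·1 + 0
Back-substitute:
1 = 481 − 32·15
1 = −32·2901 + 193·481
1 = 193·23689 − 1576·2901
1 = −1576·73968 + 4921·23689
So 23689·4921 ≡ 1 (mod 73968), hence d = 4921.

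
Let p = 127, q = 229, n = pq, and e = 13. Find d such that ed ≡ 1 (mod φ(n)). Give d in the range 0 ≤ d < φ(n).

φ(n) = (p−1)(q−1) = 126·228 = 28728.
Need d with 13·d ≡ 1 (mod 28728). Apply the extended Euclidean algorithm:
28728 = 2209·13 + 11
13 = 1·11 + 2
11 = 5·2 + 1
2 = 2·1 + 0
Back-substitute:
1 = 11 − 5·2
1 = −5·13 + 6·11
1 = 6·28728 − 13259·13
So 13·(-13259) ≡ 1 (mod 28728), hence d ≡ -13259 ≡ 15469 (mod 28728).

15469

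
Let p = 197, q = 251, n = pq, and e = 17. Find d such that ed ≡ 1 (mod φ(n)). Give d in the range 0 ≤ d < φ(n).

40353

φ(n) = (p−1)(q−1) = 196·250 = 49000.
Need d with 17·d ≡ 1 (mod 49000). Apply the extended Euclidean algorithm:
49000 = 2882·17 + 6
17 = 2·6 + 5
6 = 1·5 + 1
5 = 5·1 + 0
Back-substitute:
1 = 6 − 5
1 = −17 + 3·6
1 = 3·49000 − 8647·17
So 17·(-8647) ≡ 1 (mod 49000), hence d ≡ -8647 ≡ 40353 (mod 49000).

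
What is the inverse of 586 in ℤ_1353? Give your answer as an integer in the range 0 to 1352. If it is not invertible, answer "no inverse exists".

598

Extended Euclidean algorithm:
1353 = 2*586 + 181
586 = 3*181 + 43
181 = 4*43 + 9
43 = 4*9 + 7
9 = 1*7 + 2
7 = 3*2 + 1
2 = 2*1 + 0
The gcd is 1. Working backward:
1 = 7 − 3·2
1 = −3·9 + 4·7
1 = 4·43 − 19·9
1 = −19·181 + 80·43
1 = 80·586 − 259·181
1 = −259·1353 + 598·586
So 586·598 ≡ 1 (mod 1353).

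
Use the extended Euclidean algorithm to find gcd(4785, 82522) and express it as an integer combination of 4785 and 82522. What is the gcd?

11

Euclidean algorithm:
82522 = 17·4785 + 1177
4785 = 4·1177 + 77
1177 = 15·77 + 22
77 = 3·22 + 11
22 = 2·11 + 0
gcd(4785, 82522) = 11.
Express as a combination:
11 = 77 − 3·22
11 = −3·1177 + 46·77
11 = 46·4785 − 187·1177
11 = −187·82522 + 3225·4785
So 11 = (-187)·82522 + (3225)·4785.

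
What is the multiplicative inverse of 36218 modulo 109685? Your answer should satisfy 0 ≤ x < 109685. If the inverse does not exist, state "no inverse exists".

Run Euclid on (109685, 36218):
109685 = 3*36218 + 1031
36218 = 35*1031 + 133
1031 = 7*133 + 100
133 = 1*100 + 33
100 = 3*33 + 1
33 = 33*1 + 0
Since gcd(36218, 109685) = 1, back-substitute to write 1 as a combination:
1 = 100 − 3·33
1 = −3·133 + 4·100
1 = 4·1031 − 31·133
1 = −31·36218 + 1089·1031
1 = 1089·109685 − 3298·36218
Hence 36218⁻¹ ≡ -3298 ≡ 106387 (mod 109685).

106387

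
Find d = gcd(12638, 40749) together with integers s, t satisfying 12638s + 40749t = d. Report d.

1

Apply Euclid's algorithm to 40749 and 12638:
40749 = 3·12638 + 2835
12638 = 4·2835 + 1298
2835 = 2·1298 + 239
1298 = 5·239 + 103
239 = 2·103 + 33
103 = 3·33 + 4
33 = 8·4 + 1
4 = 4·1 + 0
gcd(12638, 40749) = 1.
Express as a combination:
1 = 33 − 8·4
1 = −8·103 + 25·33
1 = 25·239 − 58·103
1 = −58·1298 + 315·239
1 = 315·2835 − 688·1298
1 = −688·12638 + 3067·2835
1 = 3067·40749 − 9889·12638
So 1 = (3067)·40749 + (-9889)·12638.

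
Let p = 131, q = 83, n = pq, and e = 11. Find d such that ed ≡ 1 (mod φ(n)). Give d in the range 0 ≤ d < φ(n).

φ(n) = (p−1)(q−1) = 130·82 = 10660.
Need d with 11·d ≡ 1 (mod 10660). Apply the extended Euclidean algorithm:
10660 = 969·11 + 1
11 = 11·1 + 0
Back-substitute:
1 = 10660 − 969·11
So 11·(-969) ≡ 1 (mod 10660), hence d ≡ -969 ≡ 9691 (mod 10660).

9691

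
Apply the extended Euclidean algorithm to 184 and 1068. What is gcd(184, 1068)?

4

Repeated division:
1068 = 5×184 + 148
184 = 1×148 + 36
148 = 4×36 + 4
36 = 9×4 + 0
gcd(184, 1068) = 4.
Express as a combination:
4 = 148 − 4·36
4 = −4·184 + 5·148
4 = 5·1068 − 29·184
So 4 = (5)·1068 + (-29)·184.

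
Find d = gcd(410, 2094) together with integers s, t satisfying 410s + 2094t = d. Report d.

Repeated division:
2094 = 5*410 + 44
410 = 9*44 + 14
44 = 3*14 + 2
14 = 7*2 + 0
gcd(410, 2094) = 2.
Express as a combination:
2 = 44 − 3·14
2 = −3·410 + 28·44
2 = 28·2094 − 143·410
So 2 = (28)·2094 + (-143)·410.

2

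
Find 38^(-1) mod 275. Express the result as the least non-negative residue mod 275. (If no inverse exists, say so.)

152

gcd(275, 38) by repeated division:
275 = 7·38 + 9
38 = 4·9 + 2
9 = 4·2 + 1
2 = 2·1 + 0
Since gcd(38, 275) = 1, back-substitute to write 1 as a combination:
1 = 9 − 4·2
1 = −4·38 + 17·9
1 = 17·275 − 123·38
Thus 38·(-123) ≡ 1 (mod 275); reducing, -123 mod 275 = 152.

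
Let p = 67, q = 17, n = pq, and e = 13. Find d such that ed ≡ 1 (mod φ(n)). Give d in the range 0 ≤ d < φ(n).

φ(n) = (p−1)(q−1) = 66·16 = 1056.
Need d with 13·d ≡ 1 (mod 1056). Apply the extended Euclidean algorithm:
1056 = 81×13 + 3
13 = 4×3 + 1
3 = 3×1 + 0
Back-substitute:
1 = 13 − 4·3
1 = −4·1056 + 325·13
So 13·325 ≡ 1 (mod 1056), hence d = 325.

325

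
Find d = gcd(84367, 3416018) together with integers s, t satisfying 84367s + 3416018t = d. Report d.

1

Repeated division:
3416018 = 40×84367 + 41338
84367 = 2×41338 + 1691
41338 = 24×1691 + 754
1691 = 2×754 + 183
754 = 4×183 + 22
183 = 8×22 + 7
22 = 3×7 + 1
7 = 7×1 + 0
gcd(84367, 3416018) = 1.
Working backward:
1 = 22 − 3·7
1 = −3·183 + 25·22
1 = 25·754 − 103·183
1 = −103·1691 + 231·754
1 = 231·41338 − 5647·1691
1 = −5647·84367 + 11525·41338
1 = 11525·3416018 − 466647·84367
So 1 = (11525)·3416018 + (-466647)·84367.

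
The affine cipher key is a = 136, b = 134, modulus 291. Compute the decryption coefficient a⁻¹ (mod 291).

199

Run Euclid on (291, 136):
291 = 2*136 + 19
136 = 7*19 + 3
19 = 6*3 + 1
3 = 3*1 + 0
The gcd is 1. Working backward:
1 = 19 − 6·3
1 = −6·136 + 43·19
1 = 43·291 − 92·136
So 136·(-92) ≡ 1 (mod 291), and -92 ≡ 199 (mod 291).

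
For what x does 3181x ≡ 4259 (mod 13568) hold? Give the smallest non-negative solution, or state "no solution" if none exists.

First find gcd(3181, 13568):
13568 = 4·3181 + 844
3181 = 3·844 + 649
844 = 1·649 + 195
649 = 3·195 + 64
195 = 3·64 + 3
64 = 21·3 + 1
3 = 3·1 + 0
gcd = 1, so a unique solution mod 13568 exists.
Back-substitute for the Bézout coefficients:
1 = 64 − 21·3
1 = −21·195 + 64·64
1 = 64·649 − 213·195
1 = −213·844 + 277·649
1 = 277·3181 − 1044·844
1 = −1044·13568 + 4453·3181
So 3181·(4453) ≡ 1 (mod 13568), giving 3181⁻¹ ≡ 4453.
x ≡ 3181⁻¹·4259 ≡ 4453·4259 ≡ 10831 (mod 13568).

10831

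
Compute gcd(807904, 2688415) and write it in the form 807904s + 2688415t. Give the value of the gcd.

1

Apply Euclid's algorithm to 2688415 and 807904:
2688415 = 3·807904 + 264703
807904 = 3·264703 + 13795
264703 = 19·13795 + 2598
13795 = 5·2598 + 805
2598 = 3·805 + 183
805 = 4·183 + 73
183 = 2·73 + 37
73 = 1·37 + 36
37 = 1·36 + 1
36 = 36·1 + 0
gcd(807904, 2688415) = 1.
Working backward:
1 = 37 − 36
1 = −73 + 2·37
1 = 2·183 − 5·73
1 = −5·805 + 22·183
1 = 22·2598 − 71·805
1 = −71·13795 + 377·2598
1 = 377·264703 − 7234·13795
1 = −7234·807904 + 22079·264703
1 = 22079·2688415 − 73471·807904
So 1 = (22079)·2688415 + (-73471)·807904.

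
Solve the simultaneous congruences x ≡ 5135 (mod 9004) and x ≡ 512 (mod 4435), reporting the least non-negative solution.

19660867

Write x = 5135 + 9004·k. Then 9004·k ≡ 512 − 5135 ≡ 4247 (mod 4435).
Need 9004⁻¹ mod 4435. Extended Euclid on (4435, 134):
4435 = 33·134 + 13
134 = 10·13 + 4
13 = 3·4 + 1
4 = 4·1 + 0
Back-substitute:
1 = 13 − 3·4
1 = −3·134 + 31·13
1 = 31·4435 − 1026·134
9004⁻¹ ≡ 3409 (mod 4435), so k ≡ 3409·4247 ≡ 2183 (mod 4435).
x = 5135 + 9004·2183 = 19660867.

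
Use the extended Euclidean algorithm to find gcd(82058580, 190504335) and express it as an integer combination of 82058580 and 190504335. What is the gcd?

Apply Euclid's algorithm to 190504335 and 82058580:
190504335 = 2×82058580 + 26387175
82058580 = 3×26387175 + 2897055
26387175 = 9×2897055 + 313680
2897055 = 9×313680 + 73935
313680 = 4×73935 + 17940
73935 = 4×17940 + 2175
17940 = 8×2175 + 540
2175 = 4×540 + 15
540 = 36×15 + 0
gcd(82058580, 190504335) = 15.
Express as a combination:
15 = 2175 − 4·540
15 = −4·17940 + 33·2175
15 = 33·73935 − 136·17940
15 = −136·313680 + 577·73935
15 = 577·2897055 − 5329·313680
15 = −5329·26387175 + 48538·2897055
15 = 48538·82058580 − 150943·26387175
15 = −150943·190504335 + 350424·82058580
So 15 = (-150943)·190504335 + (350424)·82058580.

15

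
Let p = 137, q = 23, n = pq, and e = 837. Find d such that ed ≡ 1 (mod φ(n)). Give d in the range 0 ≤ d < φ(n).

1101

φ(n) = (p−1)(q−1) = 136·22 = 2992.
Need d with 837·d ≡ 1 (mod 2992). Apply the extended Euclidean algorithm:
2992 = 3×837 + 481
837 = 1×481 + 356
481 = 1×356 + 125
356 = 2×125 + 106
125 = 1×106 + 19
106 = 5×19 + 11
19 = 1×11 + 8
11 = 1×8 + 3
8 = 2×3 + 2
3 = 1×2 + 1
2 = 2×1 + 0
Back-substitute:
1 = 3 − 2
1 = −8 + 3·3
1 = 3·11 − 4·8
1 = −4·19 + 7·11
1 = 7·106 − 39·19
1 = −39·125 + 46·106
1 = 46·356 − 131·125
1 = −131·481 + 177·356
1 = 177·837 − 308·481
1 = −308·2992 + 1101·837
So 837·1101 ≡ 1 (mod 2992), hence d = 1101.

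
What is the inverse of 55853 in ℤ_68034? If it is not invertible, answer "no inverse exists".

Apply the Euclidean algorithm to 68034 and 55853:
68034 = 1*55853 + 12181
55853 = 4*12181 + 7129
12181 = 1*7129 + 5052
7129 = 1*5052 + 2077
5052 = 2*2077 + 898
2077 = 2*898 + 281
898 = 3*281 + 55
281 = 5*55 + 6
55 = 9*6 + 1
6 = 6*1 + 0
The gcd is 1. Working backward:
1 = 55 − 9·6
1 = −9·281 + 46·55
1 = 46·898 − 147·281
1 = −147·2077 + 340·898
1 = 340·5052 − 827·2077
1 = −827·7129 + 1167·5052
1 = 1167·12181 − 1994·7129
1 = −1994·55853 + 9143·12181
1 = 9143·68034 − 11137·55853
So 55853·(-11137) ≡ 1 (mod 68034), and -11137 ≡ 56897 (mod 68034).

56897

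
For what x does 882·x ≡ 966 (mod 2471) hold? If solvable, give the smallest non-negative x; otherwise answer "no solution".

First find gcd(882, 2471):
2471 = 2×882 + 707
882 = 1×707 + 175
707 = 4×175 + 7
175 = 25×7 + 0
gcd = 7 and 7 | 966, so solutions exist. Divide through by 7: 126x ≡ 138 (mod 353).
Now find 126⁻¹ mod 353:
353 = 2*126 + 101
126 = 1*101 + 25
101 = 4*25 + 1
25 = 25*1 + 0
Back-substitute:
1 = 101 − 4·25
1 = −4·126 + 5·101
1 = 5·353 − 14·126
So 126·(-14) ≡ 1 (mod 353), i.e. 126⁻¹ ≡ 339.
Then x ≡ 339·138 ≡ 186 (mod 353); the smallest non-negative solution is x = 186.

186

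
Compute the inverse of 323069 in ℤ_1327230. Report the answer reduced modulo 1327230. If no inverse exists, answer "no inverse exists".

Extended Euclidean algorithm:
1327230 = 4·323069 + 34954
323069 = 9·34954 + 8483
34954 = 4·8483 + 1022
8483 = 8·1022 + 307
1022 = 3·307 + 101
307 = 3·101 + 4
101 = 25·4 + 1
4 = 4·1 + 0
The gcd is 1. Working backward:
1 = 101 − 25·4
1 = −25·307 + 76·101
1 = 76·1022 − 253·307
1 = −253·8483 + 2100·1022
1 = 2100·34954 − 8653·8483
1 = −8653·323069 + 79977·34954
1 = 79977·1327230 − 328561·323069
Hence 323069⁻¹ ≡ -328561 ≡ 998669 (mod 1327230).

998669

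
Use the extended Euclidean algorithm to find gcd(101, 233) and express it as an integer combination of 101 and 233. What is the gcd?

1

Apply Euclid's algorithm to 233 and 101:
233 = 2·101 + 31
101 = 3·31 + 8
31 = 3·8 + 7
8 = 1·7 + 1
7 = 7·1 + 0
gcd(101, 233) = 1.
Back-substituting:
1 = 8 − 7
1 = −31 + 4·8
1 = 4·101 − 13·31
1 = −13·233 + 30·101
So 1 = (-13)·233 + (30)·101.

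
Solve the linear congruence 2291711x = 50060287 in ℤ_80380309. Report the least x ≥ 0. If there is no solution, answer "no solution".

22399178

First find gcd(2291711, 80380309):
80380309 = 35×2291711 + 170424
2291711 = 13×170424 + 76199
170424 = 2×76199 + 18026
76199 = 4×18026 + 4095
18026 = 4×4095 + 1646
4095 = 2×1646 + 803
1646 = 2×803 + 40
803 = 20×40 + 3
40 = 13×3 + 1
3 = 3×1 + 0
gcd = 1, so a unique solution mod 80380309 exists.
Back-substitute for the Bézout coefficients:
1 = 40 − 13·3
1 = −13·803 + 261·40
1 = 261·1646 − 535·803
1 = −535·4095 + 1331·1646
1 = 1331·18026 − 5859·4095
1 = −5859·76199 + 24767·18026
1 = 24767·170424 − 55393·76199
1 = −55393·2291711 + 744876·170424
1 = 744876·80380309 − 26126053·2291711
So 2291711·(-26126053) ≡ 1 (mod 80380309), giving 2291711⁻¹ ≡ 54254256.
x ≡ 2291711⁻¹·50060287 ≡ 54254256·50060287 ≡ 22399178 (mod 80380309).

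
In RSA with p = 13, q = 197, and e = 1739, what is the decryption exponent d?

φ(n) = (p−1)(q−1) = 12·196 = 2352.
Need d with 1739·d ≡ 1 (mod 2352). Apply the extended Euclidean algorithm:
2352 = 1×1739 + 613
1739 = 2×613 + 513
613 = 1×513 + 100
513 = 5×100 + 13
100 = 7×13 + 9
13 = 1×9 + 4
9 = 2×4 + 1
4 = 4×1 + 0
Back-substitute:
1 = 9 − 2·4
1 = −2·13 + 3·9
1 = 3·100 − 23·13
1 = −23·513 + 118·100
1 = 118·613 − 141·513
1 = −141·1739 + 400·613
1 = 400·2352 − 541·1739
So 1739·(-541) ≡ 1 (mod 2352), hence d ≡ -541 ≡ 1811 (mod 2352).

1811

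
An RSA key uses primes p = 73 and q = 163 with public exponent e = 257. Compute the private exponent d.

5537

φ(n) = (p−1)(q−1) = 72·162 = 11664.
Need d with 257·d ≡ 1 (mod 11664). Apply the extended Euclidean algorithm:
11664 = 45·257 + 99
257 = 2·99 + 59
99 = 1·59 + 40
59 = 1·40 + 19
40 = 2·19 + 2
19 = 9·2 + 1
2 = 2·1 + 0
Back-substitute:
1 = 19 − 9·2
1 = −9·40 + 19·19
1 = 19·59 − 28·40
1 = −28·99 + 47·59
1 = 47·257 − 122·99
1 = −122·11664 + 5537·257
So 257·5537 ≡ 1 (mod 11664), hence d = 5537.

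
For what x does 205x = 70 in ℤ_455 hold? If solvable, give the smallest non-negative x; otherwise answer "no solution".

7

First find gcd(205, 455):
455 = 2*205 + 45
205 = 4*45 + 25
45 = 1*25 + 20
25 = 1*20 + 5
20 = 4*5 + 0
gcd = 5 and 5 | 70, so solutions exist. Divide through by 5: 41x ≡ 14 (mod 91).
Now find 41⁻¹ mod 91:
91 = 2*41 + 9
41 = 4*9 + 5
9 = 1*5 + 4
5 = 1*4 + 1
4 = 4*1 + 0
Back-substitute:
1 = 5 − 4
1 = −9 + 2·5
1 = 2·41 − 9·9
1 = −9·91 + 20·41
So 41⁻¹ ≡ 20 (mod 91).
Then x ≡ 20·14 ≡ 7 (mod 91); the smallest non-negative solution is x = 7.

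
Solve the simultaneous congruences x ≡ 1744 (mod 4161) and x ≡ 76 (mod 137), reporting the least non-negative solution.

268048

Write x = 1744 + 4161·k. Then 4161·k ≡ 76 − 1744 ≡ 113 (mod 137).
Need 4161⁻¹ mod 137. Extended Euclid on (137, 51):
137 = 2×51 + 35
51 = 1×35 + 16
35 = 2×16 + 3
16 = 5×3 + 1
3 = 3×1 + 0
Back-substitute:
1 = 16 − 5·3
1 = −5·35 + 11·16
1 = 11·51 − 16·35
1 = −16·137 + 43·51
4161⁻¹ ≡ 43 (mod 137), so k ≡ 43·113 ≡ 64 (mod 137).
x = 1744 + 4161·64 = 268048.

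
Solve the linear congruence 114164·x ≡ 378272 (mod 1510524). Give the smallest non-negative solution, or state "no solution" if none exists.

197386

First find gcd(114164, 1510524):
1510524 = 13*114164 + 26392
114164 = 4*26392 + 8596
26392 = 3*8596 + 604
8596 = 14*604 + 140
604 = 4*140 + 44
140 = 3*44 + 8
44 = 5*8 + 4
8 = 2*4 + 0
gcd = 4 and 4 | 378272, so solutions exist. Divide through by 4: 28541x ≡ 94568 (mod 377631).
Now find 28541⁻¹ mod 377631:
377631 = 13×28541 + 6598
28541 = 4×6598 + 2149
6598 = 3×2149 + 151
2149 = 14×151 + 35
151 = 4×35 + 11
35 = 3×11 + 2
11 = 5×2 + 1
2 = 2×1 + 0
Back-substitute:
1 = 11 − 5·2
1 = −5·35 + 16·11
1 = 16·151 − 69·35
1 = −69·2149 + 982·151
1 = 982·6598 − 3015·2149
1 = −3015·28541 + 13042·6598
1 = 13042·377631 − 172561·28541
So 28541·(-172561) ≡ 1 (mod 377631), i.e. 28541⁻¹ ≡ 205070.
Then x ≡ 205070·94568 ≡ 197386 (mod 377631); the smallest non-negative solution is x = 197386.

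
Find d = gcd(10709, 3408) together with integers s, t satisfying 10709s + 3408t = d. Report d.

1

Repeated division:
10709 = 3·3408 + 485
3408 = 7·485 + 13
485 = 37·13 + 4
13 = 3·4 + 1
4 = 4·1 + 0
gcd(10709, 3408) = 1.
Back-substituting:
1 = 13 − 3·4
1 = −3·485 + 112·13
1 = 112·3408 − 787·485
1 = −787·10709 + 2473·3408
So 1 = (-787)·10709 + (2473)·3408.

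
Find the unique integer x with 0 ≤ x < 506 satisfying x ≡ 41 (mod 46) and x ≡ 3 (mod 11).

Write x = 41 + 46·k. Then 46·k ≡ 3 − 41 ≡ 6 (mod 11).
Need 46⁻¹ mod 11. Extended Euclid on (11, 2):
11 = 5·2 + 1
2 = 2·1 + 0
Back-substitute:
1 = 11 − 5·2
46⁻¹ ≡ 6 (mod 11), so k ≡ 6·6 ≡ 3 (mod 11).
x = 41 + 46·3 = 179.

179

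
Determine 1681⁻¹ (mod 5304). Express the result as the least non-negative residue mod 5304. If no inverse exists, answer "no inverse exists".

gcd(5304, 1681) by repeated division:
5304 = 3·1681 + 261
1681 = 6·261 + 115
261 = 2·115 + 31
115 = 3·31 + 22
31 = 1·22 + 9
22 = 2·9 + 4
9 = 2·4 + 1
4 = 4·1 + 0
Since gcd(1681, 5304) = 1, back-substitute to write 1 as a combination:
1 = 9 − 2·4
1 = −2·22 + 5·9
1 = 5·31 − 7·22
1 = −7·115 + 26·31
1 = 26·261 − 59·115
1 = −59·1681 + 380·261
1 = 380·5304 − 1199·1681
Hence 1681⁻¹ ≡ -1199 ≡ 4105 (mod 5304).

4105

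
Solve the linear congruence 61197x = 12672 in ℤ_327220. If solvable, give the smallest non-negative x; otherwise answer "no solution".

First find gcd(61197, 327220):
327220 = 5*61197 + 21235
61197 = 2*21235 + 18727
21235 = 1*18727 + 2508
18727 = 7*2508 + 1171
2508 = 2*1171 + 166
1171 = 7*166 + 9
166 = 18*9 + 4
9 = 2*4 + 1
4 = 4*1 + 0
gcd = 1, so a unique solution mod 327220 exists.
Back-substitute for the Bézout coefficients:
1 = 9 − 2·4
1 = −2·166 + 37·9
1 = 37·1171 − 261·166
1 = −261·2508 + 559·1171
1 = 559·18727 − 4174·2508
1 = −4174·21235 + 4733·18727
1 = 4733·61197 − 13640·21235
1 = −13640·327220 + 72933·61197
So 61197·(72933) ≡ 1 (mod 327220), giving 61197⁻¹ ≡ 72933.
x ≡ 61197⁻¹·12672 ≡ 72933·12672 ≡ 137696 (mod 327220).

137696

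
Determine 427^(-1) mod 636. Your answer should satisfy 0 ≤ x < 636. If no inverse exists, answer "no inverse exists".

Extended Euclidean algorithm:
636 = 1*427 + 209
427 = 2*209 + 9
209 = 23*9 + 2
9 = 4*2 + 1
2 = 2*1 + 0
gcd = 1, so the inverse exists. Back-substitute:
1 = 9 − 4·2
1 = −4·209 + 93·9
1 = 93·427 − 190·209
1 = −190·636 + 283·427
So 427·283 ≡ 1 (mod 636).

283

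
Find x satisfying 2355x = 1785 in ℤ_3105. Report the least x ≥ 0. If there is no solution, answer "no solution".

68

First find gcd(2355, 3105):
3105 = 1×2355 + 750
2355 = 3×750 + 105
750 = 7×105 + 15
105 = 7×15 + 0
gcd = 15 and 15 | 1785, so solutions exist. Divide through by 15: 157x ≡ 119 (mod 207).
Now find 157⁻¹ mod 207:
207 = 1·157 + 50
157 = 3·50 + 7
50 = 7·7 + 1
7 = 7·1 + 0
Back-substitute:
1 = 50 − 7·7
1 = −7·157 + 22·50
1 = 22·207 − 29·157
So 157·(-29) ≡ 1 (mod 207), i.e. 157⁻¹ ≡ 178.
Then x ≡ 178·119 ≡ 68 (mod 207); the smallest non-negative solution is x = 68.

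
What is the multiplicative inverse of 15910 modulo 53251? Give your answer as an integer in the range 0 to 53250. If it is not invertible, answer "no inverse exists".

27074

Run Euclid on (53251, 15910):
53251 = 3*15910 + 5521
15910 = 2*5521 + 4868
5521 = 1*4868 + 653
4868 = 7*653 + 297
653 = 2*297 + 59
297 = 5*59 + 2
59 = 29*2 + 1
2 = 2*1 + 0
The gcd is 1. Working backward:
1 = 59 − 29·2
1 = −29·297 + 146·59
1 = 146·653 − 321·297
1 = −321·4868 + 2393·653
1 = 2393·5521 − 2714·4868
1 = −2714·15910 + 7821·5521
1 = 7821·53251 − 26177·15910
So 15910·(-26177) ≡ 1 (mod 53251), and -26177 ≡ 27074 (mod 53251).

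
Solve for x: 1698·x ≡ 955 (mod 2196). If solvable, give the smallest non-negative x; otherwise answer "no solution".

gcd(1698, 2196):
2196 = 1*1698 + 498
1698 = 3*498 + 204
498 = 2*204 + 90
204 = 2*90 + 24
90 = 3*24 + 18
24 = 1*18 + 6
18 = 3*6 + 0
gcd = 6, but 6 ∤ 955, so the congruence has no solution.

no solution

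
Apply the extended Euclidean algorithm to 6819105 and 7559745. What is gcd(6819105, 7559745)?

Apply Euclid's algorithm to 7559745 and 6819105:
7559745 = 1·6819105 + 740640
6819105 = 9·740640 + 153345
740640 = 4·153345 + 127260
153345 = 1·127260 + 26085
127260 = 4·26085 + 22920
26085 = 1·22920 + 3165
22920 = 7·3165 + 765
3165 = 4·765 + 105
765 = 7·105 + 30
105 = 3·30 + 15
30 = 2·15 + 0
gcd(6819105, 7559745) = 15.
Back-substituting:
15 = 105 − 3·30
15 = −3·765 + 22·105
15 = 22·3165 − 91·765
15 = −91·22920 + 659·3165
15 = 659·26085 − 750·22920
15 = −750·127260 + 3659·26085
15 = 3659·153345 − 4409·127260
15 = −4409·740640 + 21295·153345
15 = 21295·6819105 − 196064·740640
15 = −196064·7559745 + 217359·6819105
So 15 = (-196064)·7559745 + (217359)·6819105.

15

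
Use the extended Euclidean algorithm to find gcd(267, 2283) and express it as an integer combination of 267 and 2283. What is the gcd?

3

Apply Euclid's algorithm to 2283 and 267:
2283 = 8·267 + 147
267 = 1·147 + 120
147 = 1·120 + 27
120 = 4·27 + 12
27 = 2·12 + 3
12 = 4·3 + 0
gcd(267, 2283) = 3.
Express as a combination:
3 = 27 − 2·12
3 = −2·120 + 9·27
3 = 9·147 − 11·120
3 = −11·267 + 20·147
3 = 20·2283 − 171·267
So 3 = (20)·2283 + (-171)·267.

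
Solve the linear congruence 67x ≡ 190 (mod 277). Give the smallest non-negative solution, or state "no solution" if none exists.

131

First find gcd(67, 277):
277 = 4*67 + 9
67 = 7*9 + 4
9 = 2*4 + 1
4 = 4*1 + 0
gcd = 1, so a unique solution mod 277 exists.
Back-substitute for the Bézout coefficients:
1 = 9 − 2·4
1 = −2·67 + 15·9
1 = 15·277 − 62·67
So 67·(-62) ≡ 1 (mod 277), giving 67⁻¹ ≡ 215.
x ≡ 67⁻¹·190 ≡ 215·190 ≡ 131 (mod 277).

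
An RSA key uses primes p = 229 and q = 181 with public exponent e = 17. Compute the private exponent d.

19313

φ(n) = (p−1)(q−1) = 228·180 = 41040.
Need d with 17·d ≡ 1 (mod 41040). Apply the extended Euclidean algorithm:
41040 = 2414·17 + 2
17 = 8·2 + 1
2 = 2·1 + 0
Back-substitute:
1 = 17 − 8·2
1 = −8·41040 + 19313·17
So 17·19313 ≡ 1 (mod 41040), hence d = 19313.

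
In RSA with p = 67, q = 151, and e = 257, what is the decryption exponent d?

5393

φ(n) = (p−1)(q−1) = 66·150 = 9900.
Need d with 257·d ≡ 1 (mod 9900). Apply the extended Euclidean algorithm:
9900 = 38*257 + 134
257 = 1*134 + 123
134 = 1*123 + 11
123 = 11*11 + 2
11 = 5*2 + 1
2 = 2*1 + 0
Back-substitute:
1 = 11 − 5·2
1 = −5·123 + 56·11
1 = 56·134 − 61·123
1 = −61·257 + 117·134
1 = 117·9900 − 4507·257
So 257·(-4507) ≡ 1 (mod 9900), hence d ≡ -4507 ≡ 5393 (mod 9900).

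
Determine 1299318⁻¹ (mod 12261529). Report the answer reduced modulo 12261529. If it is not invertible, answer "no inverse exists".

8467038

Run Euclid on (12261529, 1299318):
12261529 = 9·1299318 + 567667
1299318 = 2·567667 + 163984
567667 = 3·163984 + 75715
163984 = 2·75715 + 12554
75715 = 6·12554 + 391
12554 = 32·391 + 42
391 = 9·42 + 13
42 = 3·13 + 3
13 = 4·3 + 1
3 = 3·1 + 0
gcd = 1, so the inverse exists. Back-substitute:
1 = 13 − 4·3
1 = −4·42 + 13·13
1 = 13·391 − 121·42
1 = −121·12554 + 3885·391
1 = 3885·75715 − 23431·12554
1 = −23431·163984 + 50747·75715
1 = 50747·567667 − 175672·163984
1 = −175672·1299318 + 402091·567667
1 = 402091·12261529 − 3794491·1299318
So 1299318·(-3794491) ≡ 1 (mod 12261529), and -3794491 ≡ 8467038 (mod 12261529).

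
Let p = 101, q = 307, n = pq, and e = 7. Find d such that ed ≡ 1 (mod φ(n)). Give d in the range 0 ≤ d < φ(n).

8743

φ(n) = (p−1)(q−1) = 100·306 = 30600.
Need d with 7·d ≡ 1 (mod 30600). Apply the extended Euclidean algorithm:
30600 = 4371×7 + 3
7 = 2×3 + 1
3 = 3×1 + 0
Back-substitute:
1 = 7 − 2·3
1 = −2·30600 + 8743·7
So 7·8743 ≡ 1 (mod 30600), hence d = 8743.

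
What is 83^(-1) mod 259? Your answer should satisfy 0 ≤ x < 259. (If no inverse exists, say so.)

181

Run Euclid on (259, 83):
259 = 3*83 + 10
83 = 8*10 + 3
10 = 3*3 + 1
3 = 3*1 + 0
Since gcd(83, 259) = 1, back-substitute to write 1 as a combination:
1 = 10 − 3·3
1 = −3·83 + 25·10
1 = 25·259 − 78·83
Thus 83·(-78) ≡ 1 (mod 259); reducing, -78 mod 259 = 181.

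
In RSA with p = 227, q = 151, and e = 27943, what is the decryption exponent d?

6607

φ(n) = (p−1)(q−1) = 226·150 = 33900.
Need d with 27943·d ≡ 1 (mod 33900). Apply the extended Euclidean algorithm:
33900 = 1*27943 + 5957
27943 = 4*5957 + 4115
5957 = 1*4115 + 1842
4115 = 2*1842 + 431
1842 = 4*431 + 118
431 = 3*118 + 77
118 = 1*77 + 41
77 = 1*41 + 36
41 = 1*36 + 5
36 = 7*5 + 1
5 = 5*1 + 0
Back-substitute:
1 = 36 − 7·5
1 = −7·41 + 8·36
1 = 8·77 − 15·41
1 = −15·118 + 23·77
1 = 23·431 − 84·118
1 = −84·1842 + 359·431
1 = 359·4115 − 802·1842
1 = −802·5957 + 1161·4115
1 = 1161·27943 − 5446·5957
1 = −5446·33900 + 6607·27943
So 27943·6607 ≡ 1 (mod 33900), hence d = 6607.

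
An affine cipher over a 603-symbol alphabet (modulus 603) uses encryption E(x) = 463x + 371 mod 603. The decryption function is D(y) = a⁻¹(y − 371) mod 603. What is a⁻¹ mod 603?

Apply the Euclidean algorithm to 603 and 463:
603 = 1·463 + 140
463 = 3·140 + 43
140 = 3·43 + 11
43 = 3·11 + 10
11 = 1·10 + 1
10 = 10·1 + 0
The gcd is 1. Working backward:
1 = 11 − 10
1 = −43 + 4·11
1 = 4·140 − 13·43
1 = −13·463 + 43·140
1 = 43·603 − 56·463
Thus 463·(-56) ≡ 1 (mod 603); reducing, -56 mod 603 = 547.

547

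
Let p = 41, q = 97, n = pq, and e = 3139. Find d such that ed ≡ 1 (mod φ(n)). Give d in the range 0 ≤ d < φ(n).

φ(n) = (p−1)(q−1) = 40·96 = 3840.
Need d with 3139·d ≡ 1 (mod 3840). Apply the extended Euclidean algorithm:
3840 = 1·3139 + 701
3139 = 4·701 + 335
701 = 2·335 + 31
335 = 10·31 + 25
31 = 1·25 + 6
25 = 4·6 + 1
6 = 6·1 + 0
Back-substitute:
1 = 25 − 4·6
1 = −4·31 + 5·25
1 = 5·335 − 54·31
1 = −54·701 + 113·335
1 = 113·3139 − 506·701
1 = −506·3840 + 619·3139
So 3139·619 ≡ 1 (mod 3840), hence d = 619.

619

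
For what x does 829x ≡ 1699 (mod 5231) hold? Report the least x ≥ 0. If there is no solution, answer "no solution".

286

First find gcd(829, 5231):
5231 = 6*829 + 257
829 = 3*257 + 58
257 = 4*58 + 25
58 = 2*25 + 8
25 = 3*8 + 1
8 = 8*1 + 0
gcd = 1, so a unique solution mod 5231 exists.
Back-substitute for the Bézout coefficients:
1 = 25 − 3·8
1 = −3·58 + 7·25
1 = 7·257 − 31·58
1 = −31·829 + 100·257
1 = 100·5231 − 631·829
So 829·(-631) ≡ 1 (mod 5231), giving 829⁻¹ ≡ 4600.
x ≡ 829⁻¹·1699 ≡ 4600·1699 ≡ 286 (mod 5231).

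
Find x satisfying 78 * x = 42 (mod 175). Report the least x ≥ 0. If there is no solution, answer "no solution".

First find gcd(78, 175):
175 = 2·78 + 19
78 = 4·19 + 2
19 = 9·2 + 1
2 = 2·1 + 0
gcd = 1, so a unique solution mod 175 exists.
Back-substitute for the Bézout coefficients:
1 = 19 − 9·2
1 = −9·78 + 37·19
1 = 37·175 − 83·78
So 78·(-83) ≡ 1 (mod 175), giving 78⁻¹ ≡ 92.
x ≡ 78⁻¹·42 ≡ 92·42 ≡ 14 (mod 175).

14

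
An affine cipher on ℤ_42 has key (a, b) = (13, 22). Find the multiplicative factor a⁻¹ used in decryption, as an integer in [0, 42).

Apply the Euclidean algorithm to 42 and 13:
42 = 3*13 + 3
13 = 4*3 + 1
3 = 3*1 + 0
The gcd is 1. Working backward:
1 = 13 − 4·3
1 = −4·42 + 13·13
So 13·13 ≡ 1 (mod 42).

13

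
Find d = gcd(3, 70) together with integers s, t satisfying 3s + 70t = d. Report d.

1

Euclidean algorithm:
70 = 23*3 + 1
3 = 3*1 + 0
gcd(3, 70) = 1.
Back-substituting:
1 = 70 − 23·3
So 1 = (1)·70 + (-23)·3.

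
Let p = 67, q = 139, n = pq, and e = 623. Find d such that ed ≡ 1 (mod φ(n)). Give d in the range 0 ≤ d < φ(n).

7763

φ(n) = (p−1)(q−1) = 66·138 = 9108.
Need d with 623·d ≡ 1 (mod 9108). Apply the extended Euclidean algorithm:
9108 = 14*623 + 386
623 = 1*386 + 237
386 = 1*237 + 149
237 = 1*149 + 88
149 = 1*88 + 61
88 = 1*61 + 27
61 = 2*27 + 7
27 = 3*7 + 6
7 = 1*6 + 1
6 = 6*1 + 0
Back-substitute:
1 = 7 − 6
1 = −27 + 4·7
1 = 4·61 − 9·27
1 = −9·88 + 13·61
1 = 13·149 − 22·88
1 = −22·237 + 35·149
1 = 35·386 − 57·237
1 = −57·623 + 92·386
1 = 92·9108 − 1345·623
So 623·(-1345) ≡ 1 (mod 9108), hence d ≡ -1345 ≡ 7763 (mod 9108).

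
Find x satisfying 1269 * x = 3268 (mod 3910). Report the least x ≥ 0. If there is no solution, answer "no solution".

First find gcd(1269, 3910):
3910 = 3*1269 + 103
1269 = 12*103 + 33
103 = 3*33 + 4
33 = 8*4 + 1
4 = 4*1 + 0
gcd = 1, so a unique solution mod 3910 exists.
Back-substitute for the Bézout coefficients:
1 = 33 − 8·4
1 = −8·103 + 25·33
1 = 25·1269 − 308·103
1 = −308·3910 + 949·1269
So 1269·(949) ≡ 1 (mod 3910), giving 1269⁻¹ ≡ 949.
x ≡ 1269⁻¹·3268 ≡ 949·3268 ≡ 702 (mod 3910).

702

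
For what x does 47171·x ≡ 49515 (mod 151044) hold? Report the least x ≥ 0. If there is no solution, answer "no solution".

First find gcd(47171, 151044):
151044 = 3×47171 + 9531
47171 = 4×9531 + 9047
9531 = 1×9047 + 484
9047 = 18×484 + 335
484 = 1×335 + 149
335 = 2×149 + 37
149 = 4×37 + 1
37 = 37×1 + 0
gcd = 1, so a unique solution mod 151044 exists.
Back-substitute for the Bézout coefficients:
1 = 149 − 4·37
1 = −4·335 + 9·149
1 = 9·484 − 13·335
1 = −13·9047 + 243·484
1 = 243·9531 − 256·9047
1 = −256·47171 + 1267·9531
1 = 1267·151044 − 4057·47171
So 47171·(-4057) ≡ 1 (mod 151044), giving 47171⁻¹ ≡ 146987.
x ≡ 47171⁻¹·49515 ≡ 146987·49515 ≡ 6165 (mod 151044).

6165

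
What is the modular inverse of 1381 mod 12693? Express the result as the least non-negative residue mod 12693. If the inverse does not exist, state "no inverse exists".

625

Apply the Euclidean algorithm to 12693 and 1381:
12693 = 9·1381 + 264
1381 = 5·264 + 61
264 = 4·61 + 20
61 = 3·20 + 1
20 = 20·1 + 0
Since gcd(1381, 12693) = 1, back-substitute to write 1 as a combination:
1 = 61 − 3·20
1 = −3·264 + 13·61
1 = 13·1381 − 68·264
1 = −68·12693 + 625·1381
So 1381·625 ≡ 1 (mod 12693).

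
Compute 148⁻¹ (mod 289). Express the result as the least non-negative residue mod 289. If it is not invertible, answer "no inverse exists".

Apply the Euclidean algorithm to 289 and 148:
289 = 1×148 + 141
148 = 1×141 + 7
141 = 20×7 + 1
7 = 7×1 + 0
gcd = 1, so the inverse exists. Back-substitute:
1 = 141 − 20·7
1 = −20·148 + 21·141
1 = 21·289 − 41·148
Thus 148·(-41) ≡ 1 (mod 289); reducing, -41 mod 289 = 248.

248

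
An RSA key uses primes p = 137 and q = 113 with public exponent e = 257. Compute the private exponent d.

φ(n) = (p−1)(q−1) = 136·112 = 15232.
Need d with 257·d ≡ 1 (mod 15232). Apply the extended Euclidean algorithm:
15232 = 59·257 + 69
257 = 3·69 + 50
69 = 1·50 + 19
50 = 2·19 + 12
19 = 1·12 + 7
12 = 1·7 + 5
7 = 1·5 + 2
5 = 2·2 + 1
2 = 2·1 + 0
Back-substitute:
1 = 5 − 2·2
1 = −2·7 + 3·5
1 = 3·12 − 5·7
1 = −5·19 + 8·12
1 = 8·50 − 21·19
1 = −21·69 + 29·50
1 = 29·257 − 108·69
1 = −108·15232 + 6401·257
So 257·6401 ≡ 1 (mod 15232), hence d = 6401.

6401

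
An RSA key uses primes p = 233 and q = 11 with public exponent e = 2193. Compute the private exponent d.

1297

φ(n) = (p−1)(q−1) = 232·10 = 2320.
Need d with 2193·d ≡ 1 (mod 2320). Apply the extended Euclidean algorithm:
2320 = 1·2193 + 127
2193 = 17·127 + 34
127 = 3·34 + 25
34 = 1·25 + 9
25 = 2·9 + 7
9 = 1·7 + 2
7 = 3·2 + 1
2 = 2·1 + 0
Back-substitute:
1 = 7 − 3·2
1 = −3·9 + 4·7
1 = 4·25 − 11·9
1 = −11·34 + 15·25
1 = 15·127 − 56·34
1 = −56·2193 + 967·127
1 = 967·2320 − 1023·2193
So 2193·(-1023) ≡ 1 (mod 2320), hence d ≡ -1023 ≡ 1297 (mod 2320).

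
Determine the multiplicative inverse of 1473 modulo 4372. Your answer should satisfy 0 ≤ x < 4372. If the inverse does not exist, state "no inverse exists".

Extended Euclidean algorithm:
4372 = 2×1473 + 1426
1473 = 1×1426 + 47
1426 = 30×47 + 16
47 = 2×16 + 15
16 = 1×15 + 1
15 = 15×1 + 0
The gcd is 1. Working backward:
1 = 16 − 15
1 = −47 + 3·16
1 = 3·1426 − 91·47
1 = −91·1473 + 94·1426
1 = 94·4372 − 279·1473
Hence 1473⁻¹ ≡ -279 ≡ 4093 (mod 4372).

4093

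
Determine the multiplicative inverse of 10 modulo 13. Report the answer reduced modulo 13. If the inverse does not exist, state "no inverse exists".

Run Euclid on (13, 10):
13 = 1·10 + 3
10 = 3·3 + 1
3 = 3·1 + 0
Since gcd(10, 13) = 1, back-substitute to write 1 as a combination:
1 = 10 − 3·3
1 = −3·13 + 4·10
So 10·4 ≡ 1 (mod 13).

4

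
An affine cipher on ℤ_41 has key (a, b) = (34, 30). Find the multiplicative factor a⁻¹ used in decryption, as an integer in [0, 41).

35

Apply the Euclidean algorithm to 41 and 34:
41 = 1*34 + 7
34 = 4*7 + 6
7 = 1*6 + 1
6 = 6*1 + 0
The gcd is 1. Working backward:
1 = 7 − 6
1 = −34 + 5·7
1 = 5·41 − 6·34
Hence 34⁻¹ ≡ -6 ≡ 35 (mod 41).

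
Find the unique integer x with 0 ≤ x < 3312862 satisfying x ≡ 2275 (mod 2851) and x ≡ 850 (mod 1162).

Write x = 2275 + 2851·k. Then 2851·k ≡ 850 − 2275 ≡ 899 (mod 1162).
Need 2851⁻¹ mod 1162. Extended Euclid on (1162, 527):
1162 = 2*527 + 108
527 = 4*108 + 95
108 = 1*95 + 13
95 = 7*13 + 4
13 = 3*4 + 1
4 = 4*1 + 0
Back-substitute:
1 = 13 − 3·4
1 = −3·95 + 22·13
1 = 22·108 − 25·95
1 = −25·527 + 122·108
1 = 122·1162 − 269·527
2851⁻¹ ≡ 893 (mod 1162), so k ≡ 893·899 ≡ 1027 (mod 1162).
x = 2275 + 2851·1027 = 2930252.

2930252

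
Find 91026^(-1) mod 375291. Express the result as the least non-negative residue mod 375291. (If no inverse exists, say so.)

no inverse exists

Euclidean algorithm on 375291, 91026:
375291 = 4*91026 + 11187
91026 = 8*11187 + 1530
11187 = 7*1530 + 477
1530 = 3*477 + 99
477 = 4*99 + 81
99 = 1*81 + 18
81 = 4*18 + 9
18 = 2*9 + 0
Since gcd = 9 > 1, 91026 is not a unit mod 375291.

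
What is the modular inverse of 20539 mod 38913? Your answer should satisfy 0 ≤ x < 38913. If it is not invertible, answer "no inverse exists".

Apply the Euclidean algorithm to 38913 and 20539:
38913 = 1×20539 + 18374
20539 = 1×18374 + 2165
18374 = 8×2165 + 1054
2165 = 2×1054 + 57
1054 = 18×57 + 28
57 = 2×28 + 1
28 = 28×1 + 0
Since gcd(20539, 38913) = 1, back-substitute to write 1 as a combination:
1 = 57 − 2·28
1 = −2·1054 + 37·57
1 = 37·2165 − 76·1054
1 = −76·18374 + 645·2165
1 = 645·20539 − 721·18374
1 = −721·38913 + 1366·20539
So 20539·1366 ≡ 1 (mod 38913).

1366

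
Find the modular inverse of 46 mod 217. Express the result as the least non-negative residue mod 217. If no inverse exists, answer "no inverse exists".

184

Run Euclid on (217, 46):
217 = 4×46 + 33
46 = 1×33 + 13
33 = 2×13 + 7
13 = 1×7 + 6
7 = 1×6 + 1
6 = 6×1 + 0
gcd = 1, so the inverse exists. Back-substitute:
1 = 7 − 6
1 = −13 + 2·7
1 = 2·33 − 5·13
1 = −5·46 + 7·33
1 = 7·217 − 33·46
So 46·(-33) ≡ 1 (mod 217), and -33 ≡ 184 (mod 217).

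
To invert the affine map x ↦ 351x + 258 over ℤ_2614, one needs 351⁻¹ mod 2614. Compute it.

283

Extended Euclidean algorithm:
2614 = 7*351 + 157
351 = 2*157 + 37
157 = 4*37 + 9
37 = 4*9 + 1
9 = 9*1 + 0
gcd = 1, so the inverse exists. Back-substitute:
1 = 37 − 4·9
1 = −4·157 + 17·37
1 = 17·351 − 38·157
1 = −38·2614 + 283·351
So 351·283 ≡ 1 (mod 2614).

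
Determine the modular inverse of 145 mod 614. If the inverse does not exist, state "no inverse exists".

Apply the Euclidean algorithm to 614 and 145:
614 = 4*145 + 34
145 = 4*34 + 9
34 = 3*9 + 7
9 = 1*7 + 2
7 = 3*2 + 1
2 = 2*1 + 0
Since gcd(145, 614) = 1, back-substitute to write 1 as a combination:
1 = 7 − 3·2
1 = −3·9 + 4·7
1 = 4·34 − 15·9
1 = −15·145 + 64·34
1 = 64·614 − 271·145
Hence 145⁻¹ ≡ -271 ≡ 343 (mod 614).

343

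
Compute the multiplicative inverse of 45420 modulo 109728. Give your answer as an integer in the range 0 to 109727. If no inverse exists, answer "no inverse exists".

no inverse exists

Compute gcd(45420, 109728):
109728 = 2*45420 + 18888
45420 = 2*18888 + 7644
18888 = 2*7644 + 3600
7644 = 2*3600 + 444
3600 = 8*444 + 48
444 = 9*48 + 12
48 = 4*12 + 0
gcd(45420, 109728) = 12 ≠ 1, so 45420 has no multiplicative inverse modulo 109728.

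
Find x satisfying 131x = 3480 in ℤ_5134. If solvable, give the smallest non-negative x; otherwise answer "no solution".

732

First find gcd(131, 5134):
5134 = 39·131 + 25
131 = 5·25 + 6
25 = 4·6 + 1
6 = 6·1 + 0
gcd = 1, so a unique solution mod 5134 exists.
Back-substitute for the Bézout coefficients:
1 = 25 − 4·6
1 = −4·131 + 21·25
1 = 21·5134 − 823·131
So 131·(-823) ≡ 1 (mod 5134), giving 131⁻¹ ≡ 4311.
x ≡ 131⁻¹·3480 ≡ 4311·3480 ≡ 732 (mod 5134).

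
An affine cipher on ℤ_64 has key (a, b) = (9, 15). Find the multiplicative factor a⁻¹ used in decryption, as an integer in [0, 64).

Apply the Euclidean algorithm to 64 and 9:
64 = 7·9 + 1
9 = 9·1 + 0
gcd = 1, so the inverse exists. Back-substitute:
1 = 64 − 7·9
Thus 9·(-7) ≡ 1 (mod 64); reducing, -7 mod 64 = 57.

57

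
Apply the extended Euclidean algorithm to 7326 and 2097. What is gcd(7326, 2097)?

Apply Euclid's algorithm to 7326 and 2097:
7326 = 3·2097 + 1035
2097 = 2·1035 + 27
1035 = 38·27 + 9
27 = 3·9 + 0
gcd(7326, 2097) = 9.
Working backward:
9 = 1035 − 38·27
9 = −38·2097 + 77·1035
9 = 77·7326 − 269·2097
So 9 = (77)·7326 + (-269)·2097.

9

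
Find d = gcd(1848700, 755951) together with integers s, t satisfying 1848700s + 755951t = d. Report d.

Apply Euclid's algorithm to 1848700 and 755951:
1848700 = 2*755951 + 336798
755951 = 2*336798 + 82355
336798 = 4*82355 + 7378
82355 = 11*7378 + 1197
7378 = 6*1197 + 196
1197 = 6*196 + 21
196 = 9*21 + 7
21 = 3*7 + 0
gcd(1848700, 755951) = 7.
Working backward:
7 = 196 − 9·21
7 = −9·1197 + 55·196
7 = 55·7378 − 339·1197
7 = −339·82355 + 3784·7378
7 = 3784·336798 − 15475·82355
7 = −15475·755951 + 34734·336798
7 = 34734·1848700 − 84943·755951
So 7 = (34734)·1848700 + (-84943)·755951.

7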